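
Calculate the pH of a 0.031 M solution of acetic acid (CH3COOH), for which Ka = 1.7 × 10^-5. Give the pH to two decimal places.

CH3COOH ⇌ CH3COO- + H+
From the ICE table, Ka = x²/(0.031 − x) = 1.7 × 10^-5.
Assume x ≪ 0.031: x ≈ √(1.7 × 10^-5 × 0.031) = 7.26 × 10^-4 M
pH = −log[H+] = −log(7.26 × 10^-4) = 3.14

pH = 3.14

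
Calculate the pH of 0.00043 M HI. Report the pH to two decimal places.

pH = 3.37

HI is a strong acid and dissociates completely, so [H+] = 0.00043 M.
pH = -log(0.00043) = 3.37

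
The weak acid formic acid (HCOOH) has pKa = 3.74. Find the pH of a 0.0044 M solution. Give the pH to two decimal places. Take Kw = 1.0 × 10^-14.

HCOOH ⇌ HCOO- + H+
Ka = 10^(−3.74) = 1.82 × 10^-4
Ka = [H+]²/(0.0044 − [H+]) = 1.82 × 10^-4
[H+] is not negligible relative to C₀; solve [H+]² + 0.000182·[H+] − 8.01e-07 = 0.
[H+] = [−0.000182 + √(0.000182² + 3.2e-06)]/2 = 8.08 × 10^-4 M
pH = −log[H+] = −log(8.08 × 10^-4) = 3.09

pH = 3.09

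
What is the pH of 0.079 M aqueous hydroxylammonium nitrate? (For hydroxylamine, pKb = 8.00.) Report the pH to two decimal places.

pH = 3.55

NH3OH+ is the conjugate acid of the weak base NH2OH.
Kb = 10^(−8.00) = 1.00 × 10^-8
Ka = Kw/Kb = 1.0×10^-14 / 1.00 × 10^-8 = 1.00 × 10^-6
Ka = [H+]²/(0.079 − [H+]) = 1.00 × 10^-6
Assume [H+] ≪ 0.079: [H+] ≈ √(1.00 × 10^-6 × 0.079) = 2.81 × 10^-4 M
([H+]/C₀ = 0.36% < 5%, so the approximation holds.)
pH = −log(2.81 × 10^-4) = 3.55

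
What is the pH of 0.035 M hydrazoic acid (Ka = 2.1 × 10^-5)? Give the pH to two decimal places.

HN3 ⇌ N3- + H+
From the ICE table, Ka = [H+]²/(0.035 − [H+]) = 2.1 × 10^-5.
Assume [H+] ≪ 0.035: [H+] ≈ √(2.1 × 10^-5 × 0.035) = 8.57 × 10^-4 M
Check: 2.4% ionized — well under 5%, approximation valid.
pH = −log[H+] = −log(8.57 × 10^-4) = 3.07

pH = 3.07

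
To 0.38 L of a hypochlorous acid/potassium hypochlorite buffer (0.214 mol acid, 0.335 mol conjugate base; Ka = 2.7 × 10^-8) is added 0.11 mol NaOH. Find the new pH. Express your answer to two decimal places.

pH = 8.20

OH- converts HOCl to OCl-: HOCl → 0.104 mol, OCl- → 0.445 mol.
pKa = −log(2.7 × 10^-8) = 7.569
Henderson–Hasselbalch with mole ratio 0.445/0.104: pH = 7.569 + (+0.631)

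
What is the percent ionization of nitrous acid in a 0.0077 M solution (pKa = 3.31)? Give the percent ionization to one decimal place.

22.2%

HNO2 ⇌ NO2- + H+; let x = [H+] at equilibrium.
Ka = 10^(−3.31) = 4.90 × 10^-4
Ka = x²/(C₀ − x); solving the quadratic gives x = 1.71 × 10^-3 M.
% ionization = x/C₀ × 100% = 1.71 × 10^-3/0.0077 × 100% = 22.2%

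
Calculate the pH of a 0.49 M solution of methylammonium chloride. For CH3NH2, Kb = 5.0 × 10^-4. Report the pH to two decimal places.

CH3NH3+ is the conjugate acid of the weak base CH3NH2.
Ka = Kw/Kb = 1.0×10^-14 / 5.0 × 10^-4 = 2.00 × 10^-11
Ka = x²/(0.49 − x) = 2.00 × 10^-11
Assume x ≪ 0.49: x ≈ √(2.00 × 10^-11 × 0.49) = 3.13 × 10^-6 M
(x/C₀ = 0.00064% < 5%, so the approximation holds.)
pH = −log(3.13 × 10^-6) = 5.50

pH = 5.50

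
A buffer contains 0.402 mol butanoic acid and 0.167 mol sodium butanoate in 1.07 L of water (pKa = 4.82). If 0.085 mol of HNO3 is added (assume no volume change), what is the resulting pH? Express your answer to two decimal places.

pH = 4.05

Added H+ converts CH3(CH2)2COO- to CH3(CH2)2COOH: CH3(CH2)2COOH → 0.487 mol, CH3(CH2)2COO- → 0.082 mol.
Henderson–Hasselbalch with mole ratio 0.082/0.487: pH = 4.82 + (-0.774)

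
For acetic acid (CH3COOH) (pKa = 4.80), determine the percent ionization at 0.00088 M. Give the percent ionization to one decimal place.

CH3COOH ⇌ CH3COO- + H+; let x = [H+] at equilibrium.
Ka = 10^(−4.80) = 1.58 × 10^-5
Solve x² + 1.58e-05x − 1.39e-08 = 0 → x = 1.10 × 10^-4 M
Fraction ionized = 1.10 × 10^-4 / 0.00088 = 0.1250 → 12.5%

12.5%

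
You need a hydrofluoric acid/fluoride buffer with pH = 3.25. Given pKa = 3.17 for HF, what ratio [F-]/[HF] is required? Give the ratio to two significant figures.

ratio = 1.2

pH = pKa + log(r) ⇒ log(r) = 3.25 − 3.17 = +0.08
r = [F-]/[HF] = 10^(+0.08) = 1.2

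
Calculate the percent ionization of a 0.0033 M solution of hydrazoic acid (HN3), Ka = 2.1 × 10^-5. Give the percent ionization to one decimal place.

HN3 ⇌ N3- + H+; let x = [H+] at equilibrium.
Ka = x²/(C₀ − x); solving the quadratic gives x = 2.53 × 10^-4 M.
Fraction ionized = 2.53 × 10^-4 / 0.0033 = 0.0767 → 7.7%

7.7%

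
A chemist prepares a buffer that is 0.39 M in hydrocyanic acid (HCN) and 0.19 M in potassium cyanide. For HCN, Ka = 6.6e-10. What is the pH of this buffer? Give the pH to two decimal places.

pH = 8.87

pKa = −log(6.6 × 10^-10) = 9.180
pH = pKa + log([A⁻]/[HA]) = 9.180 + log(0.19/0.39)
pH = 9.180 + (-0.312) = 8.87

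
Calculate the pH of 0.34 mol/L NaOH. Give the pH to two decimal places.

NaOH is a strong base; [OH-] = 0.34 M.
pOH = -log(0.34) = 0.47
pH = 14.00 - 0.47 = 13.53

pH = 13.53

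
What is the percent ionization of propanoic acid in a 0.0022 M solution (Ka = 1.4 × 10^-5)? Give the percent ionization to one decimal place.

7.7%

CH3CH2COOH ⇌ CH3CH2COO- + H+; let x = [H+] at equilibrium.
Solve x² + 1.4e-05x − 3.08e-08 = 0 → x = 1.69 × 10^-4 M
Fraction ionized = 1.69 × 10^-4 / 0.0022 = 0.0768 → 7.7%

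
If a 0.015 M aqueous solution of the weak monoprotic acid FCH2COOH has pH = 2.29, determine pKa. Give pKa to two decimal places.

pKa = 2.57

[H+] = 10^(-2.29) = 5.13 × 10^-3 M
At equilibrium [HA] = 0.015 − 5.13 × 10^-3 = 9.87 × 10^-3 M
Ka = [H+][A-]/[HA] = (5.13 × 10^-3)² / 9.87 × 10^-3 = 2.67 × 10^-3
pKa = -log(2.67 × 10^-3) = 2.57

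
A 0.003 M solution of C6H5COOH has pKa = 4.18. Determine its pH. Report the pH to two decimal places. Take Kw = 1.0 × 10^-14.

pH = 3.38

C6H5COOH ⇌ C6H5COO- + H+
Ka = 10^(−4.18) = 6.61 × 10^-5
Ka = [H+]²/(0.003 − [H+]) = 6.61 × 10^-5
Here C₀/Ka ≈ 45.4, so the small-[H+] approximation fails. Use the quadratic:
[H+] = [−6.61e-05 + √(6.61e-05² + 7.93e-07)]/2 = 4.13 × 10^-4 M
pH = −log(4.13 × 10^-4) = 3.38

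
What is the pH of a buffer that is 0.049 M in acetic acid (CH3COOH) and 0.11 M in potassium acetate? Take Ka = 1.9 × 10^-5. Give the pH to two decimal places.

pH = 5.07

pKa = −log(1.9 × 10^-5) = 4.721
pH = pKa + log([A⁻]/[HA]) = 4.721 + log(0.11/0.049)
pH = 4.721 + (+0.351) = 5.07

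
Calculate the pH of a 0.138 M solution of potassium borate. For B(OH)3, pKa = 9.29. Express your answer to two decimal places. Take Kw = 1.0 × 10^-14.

pH = 11.21

B(OH)4- is the conjugate base of the weak acid B(OH)3.
Ka = 10^(−9.29) = 5.13 × 10^-10
Kb = Kw/Ka = 1.0×10^-14 / 5.13 × 10^-10 = 1.95 × 10^-5
Kb = [OH-]²/(0.138 − [OH-]) = 1.95 × 10^-5
Assume [OH-] ≪ 0.138: [OH-] ≈ √(1.95 × 10^-5 × 0.138) = 1.64 × 10^-3 M
Check: 1.2% ionized — well under 5%, approximation valid.
pOH = −log(1.64 × 10^-3) = 2.79; pH = 14.00 − 2.79 = 11.21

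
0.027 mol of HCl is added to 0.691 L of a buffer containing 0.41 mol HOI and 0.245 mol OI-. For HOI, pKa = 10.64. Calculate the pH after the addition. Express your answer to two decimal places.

pH = 10.34

Added H+ converts OI- to HOI: HOI → 0.437 mol, OI- → 0.218 mol.
pH = pKa + log(n_OI-/n_HOI) = 10.64 + log(0.218/0.437) = 10.64 + (-0.302)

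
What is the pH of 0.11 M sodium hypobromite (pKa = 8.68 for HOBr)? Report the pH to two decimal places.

OBr- is the conjugate base of the weak acid HOBr.
Ka = 10^(−8.68) = 2.09 × 10^-9
Kb = Kw/Ka = 1.0×10^-14 / 2.09 × 10^-9 = 4.78 × 10^-6
From the ICE table, Kb = x²/(0.11 − x) = 4.78 × 10^-6.
Neglecting x in the denominator: x = √(4.78 × 10^-6 × 0.11) = 7.25 × 10^-4 M
pOH = −log(7.25 × 10^-4) = 3.14; pH = 14.00 − 3.14 = 10.86

pH = 10.86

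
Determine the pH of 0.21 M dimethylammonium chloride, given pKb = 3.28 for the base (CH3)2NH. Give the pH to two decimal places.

pH = 5.70

(CH3)2NH2+ is the conjugate acid of the weak base (CH3)2NH.
Kb = 10^(−3.28) = 5.25 × 10^-4
Ka = Kw/Kb = 1.0×10^-14 / 5.25 × 10^-4 = 1.90 × 10^-11
Ka = [H+]²/(0.21 − [H+]) = 1.90 × 10^-11
Assume [H+] ≪ 0.21: [H+] ≈ √(1.90 × 10^-11 × 0.21) = 2.00 × 10^-6 M
Check: 0.00095% ionized — well under 5%, approximation valid.
pH = −log(2.00 × 10^-6) = 5.70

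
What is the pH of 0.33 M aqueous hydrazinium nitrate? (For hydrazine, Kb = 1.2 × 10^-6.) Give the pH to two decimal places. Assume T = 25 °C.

N2H5+ is the conjugate acid of the weak base N2H4.
Ka = Kw/Kb = 1.0×10^-14 / 1.2 × 10^-6 = 8.33 × 10^-9
Ka = [H+]²/(0.33 − [H+]) = 8.33 × 10^-9
Assume [H+] ≪ 0.33: [H+] ≈ √(8.33 × 10^-9 × 0.33) = 5.24 × 10^-5 M
Check: 0.016% ionized — well under 5%, approximation valid.
pH = −log[H+] = −log(5.24 × 10^-5) = 4.28

pH = 4.28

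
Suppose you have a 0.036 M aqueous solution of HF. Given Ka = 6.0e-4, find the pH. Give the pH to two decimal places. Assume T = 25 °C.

pH = 2.36

HF ⇌ F- + H+
Let x = [H+] at equilibrium. Ka = x²/(0.036 − x).
Here C₀/Ka ≈ 60, so the small-x approximation fails. Use the quadratic:
x = (−Ka + √(Ka² + 4·Ka·C₀))/2 = 4.36 × 10^-3 M
pH = −log[H+] = −log(4.36 × 10^-3) = 2.36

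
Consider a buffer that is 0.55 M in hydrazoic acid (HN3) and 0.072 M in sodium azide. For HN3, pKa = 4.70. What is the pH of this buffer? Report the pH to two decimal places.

pH = 3.82

Henderson–Hasselbalch: pH = pKa + log([N3-]/[HN3]) = 4.70 + log(0.072/0.55)
pH = 4.70 + (-0.883) = 3.82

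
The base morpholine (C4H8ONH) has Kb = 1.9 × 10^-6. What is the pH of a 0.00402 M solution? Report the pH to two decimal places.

pH = 9.94

C4H8ONH + H2O ⇌ C4H8ONH2+ + OH-
Let x = [OH-] at equilibrium. Kb = x²/(0.00402 − x).
Neglecting x in the denominator: x = √(1.9 × 10^-6 × 0.00402) = 8.74 × 10^-5 M
pOH = −log(8.74 × 10^-5) = 4.06; pH = 14.00 − 4.06 = 9.94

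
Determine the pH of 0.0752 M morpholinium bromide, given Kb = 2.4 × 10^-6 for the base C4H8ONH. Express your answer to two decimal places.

pH = 4.75

C4H8ONH2+ is the conjugate acid of the weak base C4H8ONH.
Ka = Kw/Kb = 1.0×10^-14 / 2.4 × 10^-6 = 4.17 × 10^-9
Ka = [H+]²/(0.0752 − [H+]) = 4.17 × 10^-9
Since Ka ≪ C₀, [H+] ≈ √(Ka·C₀) = 1.77 × 10^-5 M.
Check: 0.024% ionized — well under 5%, approximation valid.
pH = −log[H+] = −log(1.77 × 10^-5) = 4.75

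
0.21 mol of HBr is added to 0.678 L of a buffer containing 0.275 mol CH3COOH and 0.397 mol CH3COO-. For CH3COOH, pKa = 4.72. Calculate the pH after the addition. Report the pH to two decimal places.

After neutralization: n(CH3COOH) = 0.485 mol, n(CH3COO-) = 0.187 mol.
pH = pKa + log([A⁻]/[HA]) = 4.72 + log(0.187/0.485) = 4.72 -0.414

pH = 4.31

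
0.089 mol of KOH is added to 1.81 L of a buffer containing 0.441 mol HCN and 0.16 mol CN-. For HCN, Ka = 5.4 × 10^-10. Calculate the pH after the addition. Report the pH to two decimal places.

OH- converts HCN to CN-: HCN → 0.352 mol, CN- → 0.249 mol.
pKa = −log(5.4 × 10^-10) = 9.268
Henderson–Hasselbalch with mole ratio 0.249/0.352: pH = 9.268 + (-0.150)

pH = 9.12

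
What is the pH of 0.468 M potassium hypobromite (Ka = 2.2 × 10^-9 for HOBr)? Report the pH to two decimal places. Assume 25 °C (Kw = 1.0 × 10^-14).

pH = 11.16

OBr- is the conjugate base of the weak acid HOBr.
Kb = Kw/Ka = 1.0×10^-14 / 2.2 × 10^-9 = 4.55 × 10^-6
From the ICE table, Kb = [OH-]²/(0.468 − [OH-]) = 4.55 × 10^-6.
Neglecting [OH-] in the denominator: [OH-] = √(4.55 × 10^-6 × 0.468) = 1.46 × 10^-3 M
Check: 0.31% ionized — well under 5%, approximation valid.
pOH = −log(1.46 × 10^-3) = 2.84; pH = 14.00 − 2.84 = 11.16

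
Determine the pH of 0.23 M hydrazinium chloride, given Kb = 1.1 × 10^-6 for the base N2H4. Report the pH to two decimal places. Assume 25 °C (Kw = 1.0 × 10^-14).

N2H5+ is the conjugate acid of the weak base N2H4.
Ka = Kw/Kb = 1.0×10^-14 / 1.1 × 10^-6 = 9.09 × 10^-9
Ka = [H+]²/(0.23 − [H+]) = 9.09 × 10^-9
Neglecting [H+] in the denominator: [H+] = √(9.09 × 10^-9 × 0.23) = 4.57 × 10^-5 M
pH = −log[H+] = −log(4.57 × 10^-5) = 4.34

pH = 4.34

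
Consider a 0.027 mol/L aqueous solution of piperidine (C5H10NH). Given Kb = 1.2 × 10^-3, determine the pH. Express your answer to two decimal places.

pH = 11.71

C5H10NH + H2O ⇌ C5H10NH2+ + OH-
Kb = [OH-]²/(0.027 − [OH-]) = 1.2 × 10^-3
Here C₀/Kb ≈ 22.5, so the small-[OH-] approximation fails. Use the quadratic:
[OH-] = [−0.0012 + √(0.0012² + 0.00013)]/2 = 5.12 × 10^-3 M
pOH = 2.29, so pH = 14.00 − pOH = 11.71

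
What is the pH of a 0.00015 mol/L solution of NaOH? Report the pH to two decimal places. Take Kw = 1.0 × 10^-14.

pH = 10.18

NaOH is a strong base; [OH-] = 0.00015 M.
pOH = -log(0.00015) = 3.82
pH = 14.00 - 3.82 = 10.18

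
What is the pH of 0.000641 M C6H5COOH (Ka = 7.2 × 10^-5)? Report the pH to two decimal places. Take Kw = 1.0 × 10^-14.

C6H5COOH ⇌ C6H5COO- + H+
From the ICE table, Ka = [H+]²/(0.000641 − [H+]) = 7.2 × 10^-5.
[H+] is not negligible relative to C₀; solve [H+]² + 7.2e-05·[H+] − 4.62e-08 = 0.
[H+] = [−7.2e-05 + √(7.2e-05² + 1.85e-07)]/2 = 1.82 × 10^-4 M
pH = −log[H+] = −log(1.82 × 10^-4) = 3.74

pH = 3.74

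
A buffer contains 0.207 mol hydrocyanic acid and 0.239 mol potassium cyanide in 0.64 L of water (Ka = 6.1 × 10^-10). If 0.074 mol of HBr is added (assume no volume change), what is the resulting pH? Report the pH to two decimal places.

After neutralization: n(HCN) = 0.281 mol, n(CN-) = 0.165 mol.
pKa = −log(6.1 × 10^-10) = 9.215
pH = pKa + log([A⁻]/[HA]) = 9.215 + log(0.165/0.281) = 9.215 -0.231

pH = 8.98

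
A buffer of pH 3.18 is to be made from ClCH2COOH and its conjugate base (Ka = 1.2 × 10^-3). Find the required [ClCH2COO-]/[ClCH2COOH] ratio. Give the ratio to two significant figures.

ratio = 1.8

pKa = -log(1.2 × 10^-3) = 2.921
pH = pKa + log(r) ⇒ log(r) = 3.18 − 2.921 = +0.259
r = [ClCH2COO-]/[ClCH2COOH] = 10^(+0.259) = 1.82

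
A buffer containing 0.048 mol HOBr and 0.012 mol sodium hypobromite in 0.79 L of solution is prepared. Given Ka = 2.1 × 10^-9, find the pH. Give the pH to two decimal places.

pKa = −log(2.1 × 10^-9) = 8.678
pH = pKa + log([A⁻]/[HA]) = 8.678 + log(0.012/0.048)
pH = 8.678 + (-0.602) = 8.08

pH = 8.08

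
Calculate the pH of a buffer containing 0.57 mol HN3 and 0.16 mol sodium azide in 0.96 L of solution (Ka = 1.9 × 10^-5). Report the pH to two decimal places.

pKa = −log(1.9 × 10^-5) = 4.721
Henderson–Hasselbalch: pH = pKa + log([N3-]/[HN3]) = 4.721 + log(0.16/0.57)
pH = 4.721 + (-0.552) = 4.17

pH = 4.17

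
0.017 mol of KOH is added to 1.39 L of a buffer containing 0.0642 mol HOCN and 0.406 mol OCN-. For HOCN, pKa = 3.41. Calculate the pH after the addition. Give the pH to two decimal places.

pH = 4.36

OH- converts HOCN to OCN-: HOCN → 0.0472 mol, OCN- → 0.423 mol.
pH = pKa + log([A⁻]/[HA]) = 3.41 + log(0.423/0.0472) = 3.41 +0.952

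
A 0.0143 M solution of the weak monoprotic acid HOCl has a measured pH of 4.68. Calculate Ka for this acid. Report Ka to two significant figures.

Ka = 3.1 × 10^-8

[H+] = 10^(-4.68) = 2.09 × 10^-5 M
At equilibrium [HA] = 0.0143 − 2.09 × 10^-5 = 1.43 × 10^-2 M
Ka = [H+][A-]/[HA] = (2.09 × 10^-5)² / 1.43 × 10^-2 = 3.1 × 10^-8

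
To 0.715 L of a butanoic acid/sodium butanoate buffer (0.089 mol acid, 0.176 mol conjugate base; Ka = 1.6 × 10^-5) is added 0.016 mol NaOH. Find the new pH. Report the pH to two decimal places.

OH- converts CH3(CH2)2COOH to CH3(CH2)2COO-: CH3(CH2)2COOH → 0.073 mol, CH3(CH2)2COO- → 0.192 mol.
pKa = −log(1.6 × 10^-5) = 4.796
pH = pKa + log([A⁻]/[HA]) = 4.796 + log(0.192/0.073) = 4.796 +0.420

pH = 5.22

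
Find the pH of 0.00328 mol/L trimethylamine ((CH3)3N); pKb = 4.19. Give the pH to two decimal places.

pH = 10.63

(CH3)3N + H2O ⇌ (CH3)3NH+ + OH-
Kb = 10^(−4.19) = 6.46 × 10^-5
Kb = x²/(0.00328 − x) = 6.46 × 10^-5
The 5% rule fails; solving x² + Kb·x − Kb·C₀ = 0 exactly:
x = [−6.46e-05 + √(6.46e-05² + 8.48e-07)]/2 = 4.29 × 10^-4 M
pOH = −log(4.29 × 10^-4) = 3.37; pH = 14.00 − 3.37 = 10.63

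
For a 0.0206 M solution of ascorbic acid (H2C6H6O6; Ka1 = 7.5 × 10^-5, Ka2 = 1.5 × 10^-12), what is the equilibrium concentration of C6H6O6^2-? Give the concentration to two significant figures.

1.5 × 10^-12 M

First ionization gives [H+] ≈ [HC6H6O6-] = 1.21 × 10^-3 M.
Second step: Ka2 = [H+][C6H6O6^2-]/[HC6H6O6-] ≈ [C6H6O6^2-] (since [H+] ≈ [HC6H6O6-]).
So [C6H6O6^2-] ≈ Ka2.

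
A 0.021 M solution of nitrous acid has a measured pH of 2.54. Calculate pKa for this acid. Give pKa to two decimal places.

[H+] = 10^(-2.54) = 2.88 × 10^-3 M
At equilibrium [HA] = 0.021 − 2.88 × 10^-3 = 1.81 × 10^-2 M
Ka = [H+][A-]/[HA] = (2.88 × 10^-3)² / 1.81 × 10^-2 = 4.58 × 10^-4
pKa = -log(4.58 × 10^-4) = 3.34

pKa = 3.34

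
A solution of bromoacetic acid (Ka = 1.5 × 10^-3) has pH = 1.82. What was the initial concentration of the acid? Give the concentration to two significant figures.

C₀ = 1.7 × 10^-1 M

[H+] = 10^(-1.82) = 1.51 × 10^-2 M = x
Ka = x²/(C₀ − x) ⇒ C₀ = x + x²/Ka
C₀ = 1.51 × 10^-2 + (1.51 × 10^-2)²/(1.5 × 10^-3) = 1.67 × 10^-1 M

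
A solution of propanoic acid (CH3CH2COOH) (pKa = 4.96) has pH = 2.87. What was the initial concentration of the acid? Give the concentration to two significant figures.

[H+] = 10^(-2.87) = 1.35 × 10^-3 M = x
Ka = 10^(−4.96) = 1.10 × 10^-5
Ka = x²/(C₀ − x) ⇒ C₀ = x + x²/Ka
C₀ = 1.35 × 10^-3 + (1.35 × 10^-3)²/(1.10 × 10^-5) = 1.67 × 10^-1 M

C₀ = 1.7 × 10^-1 M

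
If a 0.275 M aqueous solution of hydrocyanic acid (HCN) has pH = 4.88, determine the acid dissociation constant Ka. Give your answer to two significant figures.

[H+] = 10^(-4.88) = 1.32 × 10^-5 M
At equilibrium [HA] = 0.275 − 1.32 × 10^-5 = 2.75 × 10^-1 M
Ka = [H+][A-]/[HA] = (1.32 × 10^-5)² / 2.75 × 10^-1 = 6.3 × 10^-10

Ka = 6.3 × 10^-10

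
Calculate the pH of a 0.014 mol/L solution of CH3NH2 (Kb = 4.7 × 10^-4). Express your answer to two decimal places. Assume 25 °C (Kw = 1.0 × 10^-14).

pH = 11.37

CH3NH2 + H2O ⇌ CH3NH3+ + OH-
Let x = [OH-] at equilibrium. Kb = x²/(0.014 − x).
The 5% rule fails; solving x² + Kb·x − Kb·C₀ = 0 exactly:
x = (−Kb + √(Kb² + 4·Kb·C₀))/2 = 2.34 × 10^-3 M
pOH = 2.63, so pH = 14.00 − pOH = 11.37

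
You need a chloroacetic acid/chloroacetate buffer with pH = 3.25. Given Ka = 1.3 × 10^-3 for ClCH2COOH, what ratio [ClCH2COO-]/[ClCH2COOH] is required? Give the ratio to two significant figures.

ratio = 2.3

pKa = -log(1.3 × 10^-3) = 2.886
pH = pKa + log(r) ⇒ log(r) = 3.25 − 2.886 = +0.364
r = [ClCH2COO-]/[ClCH2COOH] = 10^(+0.364) = 2.31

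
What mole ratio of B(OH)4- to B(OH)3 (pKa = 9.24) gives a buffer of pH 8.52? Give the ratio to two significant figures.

ratio = 0.19

pH = pKa + log(r) ⇒ log(r) = 8.52 − 9.24 = -0.72
r = [B(OH)4-]/[B(OH)3] = 10^(-0.72) = 0.191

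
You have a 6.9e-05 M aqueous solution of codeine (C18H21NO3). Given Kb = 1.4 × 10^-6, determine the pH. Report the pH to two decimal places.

pH = 8.96

C18H21NO3 + H2O ⇌ C18H22NO3+ + OH-
Let x = [OH-] at equilibrium. Kb = x²/(6.9e-05 − x).
The 5% rule fails; solving x² + Kb·x − Kb·C₀ = 0 exactly:
x = (−Kb + √(Kb² + 4·Kb·C₀))/2 = 9.15 × 10^-6 M
pOH = −log(9.15 × 10^-6) = 5.04; pH = 14.00 − 5.04 = 8.96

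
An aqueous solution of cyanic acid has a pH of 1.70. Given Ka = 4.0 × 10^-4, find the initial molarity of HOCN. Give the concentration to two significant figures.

[H+] = 10^(-1.70) = 2.00 × 10^-2 M = x
Ka = x²/(C₀ − x) ⇒ C₀ = x + x²/Ka
C₀ = 2.00 × 10^-2 + (2.00 × 10^-2)²/(4.0 × 10^-4) = 1.02 M

C₀ = 1.0 M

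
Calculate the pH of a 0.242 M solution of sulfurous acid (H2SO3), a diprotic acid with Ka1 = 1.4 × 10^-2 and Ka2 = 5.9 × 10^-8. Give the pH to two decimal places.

Ka1 ≫ Ka2, so treat the first dissociation as the only significant source of H+.
Ka1 = x²/(0.242 − x) = 1.4 × 10^-2
Solving the quadratic: x = (−Ka1 + √(Ka1² + 4·Ka1·C₀))/2 = 5.16 × 10^-2 M
pH = −log(5.16 × 10^-2) = 1.29

pH = 1.29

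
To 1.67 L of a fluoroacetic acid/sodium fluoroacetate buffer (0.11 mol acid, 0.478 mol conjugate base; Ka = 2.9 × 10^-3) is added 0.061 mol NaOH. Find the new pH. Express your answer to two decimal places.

After neutralization: n(FCH2COOH) = 0.049 mol, n(FCH2COO-) = 0.539 mol.
pKa = −log(2.9 × 10^-3) = 2.538
pH = pKa + log([A⁻]/[HA]) = 2.538 + log(0.539/0.049) = 2.538 +1.041

pH = 3.58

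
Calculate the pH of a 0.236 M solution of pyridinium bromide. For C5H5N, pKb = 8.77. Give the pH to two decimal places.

pH = 2.93

C5H5NH+ is the conjugate acid of the weak base C5H5N.
Kb = 10^(−8.77) = 1.70 × 10^-9
Ka = Kw/Kb = 1.0×10^-14 / 1.70 × 10^-9 = 5.88 × 10^-6
Ka = [H+]²/(0.236 − [H+]) = 5.88 × 10^-6
Since Ka ≪ C₀, [H+] ≈ √(Ka·C₀) = 1.18 × 10^-3 M.
([H+]/C₀ = 0.5% < 5%, so the approximation holds.)
pH = −log(1.18 × 10^-3) = 2.93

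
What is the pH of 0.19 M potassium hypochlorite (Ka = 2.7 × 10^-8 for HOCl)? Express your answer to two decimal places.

OCl- is the conjugate base of the weak acid HOCl.
Kb = Kw/Ka = 1.0×10^-14 / 2.7 × 10^-8 = 3.70 × 10^-7
Let x = [OH-] at equilibrium. Kb = x²/(0.19 − x).
Since Kb ≪ C₀, x ≈ √(Kb·C₀) = 2.65 × 10^-4 M.
(x/C₀ = 0.14% < 5%, so the approximation holds.)
pOH = 3.58, so pH = 14.00 − pOH = 10.42

pH = 10.42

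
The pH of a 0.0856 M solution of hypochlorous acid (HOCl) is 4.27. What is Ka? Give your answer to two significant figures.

[H+] = 10^(-4.27) = 5.37 × 10^-5 M
At equilibrium [HA] = 0.0856 − 5.37 × 10^-5 = 8.55 × 10^-2 M
Ka = [H+][A-]/[HA] = (5.37 × 10^-5)² / 8.55 × 10^-2 = 3.4 × 10^-8

Ka = 3.4 × 10^-8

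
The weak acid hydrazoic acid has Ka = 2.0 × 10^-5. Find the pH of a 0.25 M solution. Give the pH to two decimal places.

HN3 ⇌ N3- + H+
From the ICE table, Ka = x²/(0.25 − x) = 2.0 × 10^-5.
Assume x ≪ 0.25: x ≈ √(2.0 × 10^-5 × 0.25) = 2.24 × 10^-3 M
Check: 0.89% ionized — well under 5%, approximation valid.
pH = −log[H+] = −log(2.24 × 10^-3) = 2.65

pH = 2.65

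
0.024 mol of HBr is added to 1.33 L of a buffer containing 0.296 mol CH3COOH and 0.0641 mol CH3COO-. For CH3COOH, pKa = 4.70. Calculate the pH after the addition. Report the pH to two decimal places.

pH = 3.80

Added H+ converts CH3COO- to CH3COOH: CH3COOH → 0.32 mol, CH3COO- → 0.0401 mol.
Henderson–Hasselbalch with mole ratio 0.0401/0.32: pH = 4.70 + (-0.902)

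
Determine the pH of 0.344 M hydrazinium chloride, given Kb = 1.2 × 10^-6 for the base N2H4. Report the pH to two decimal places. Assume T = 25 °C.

N2H5+ is the conjugate acid of the weak base N2H4.
Ka = Kw/Kb = 1.0×10^-14 / 1.2 × 10^-6 = 8.33 × 10^-9
From the ICE table, Ka = x²/(0.344 − x) = 8.33 × 10^-9.
Neglecting x in the denominator: x = √(8.33 × 10^-9 × 0.344) = 5.35 × 10^-5 M
Check: 0.016% ionized — well under 5%, approximation valid.
pH = −log(5.35 × 10^-5) = 4.27

pH = 4.27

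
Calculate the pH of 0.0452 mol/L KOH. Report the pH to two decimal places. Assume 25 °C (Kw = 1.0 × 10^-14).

KOH is a strong base; [OH-] = 0.0452 M.
pOH = -log(0.0452) = 1.34
pH = 14.00 - 1.34 = 12.66

pH = 12.66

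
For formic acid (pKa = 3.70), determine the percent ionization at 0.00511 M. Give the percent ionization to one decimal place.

HCOOH ⇌ HCOO- + H+; let x = [H+] at equilibrium.
Ka = 10^(−3.70) = 2.00 × 10^-4
Ka = x²/(C₀ − x); solving the quadratic gives x = 9.16 × 10^-4 M.
Fraction ionized = 9.16 × 10^-4 / 0.00511 = 0.1793 → 17.9%

17.9%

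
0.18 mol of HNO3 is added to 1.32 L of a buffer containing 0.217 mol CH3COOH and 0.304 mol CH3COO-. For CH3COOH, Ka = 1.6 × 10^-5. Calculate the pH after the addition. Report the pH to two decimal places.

pH = 4.29

Added H+ converts CH3COO- to CH3COOH: CH3COOH → 0.397 mol, CH3COO- → 0.124 mol.
pKa = −log(1.6 × 10^-5) = 4.796
Henderson–Hasselbalch with mole ratio 0.124/0.397: pH = 4.796 + (-0.505)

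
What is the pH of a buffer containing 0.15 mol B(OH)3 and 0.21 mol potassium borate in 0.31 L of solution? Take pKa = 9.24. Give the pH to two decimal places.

pH = 9.39

pH = pKa + log([A⁻]/[HA]) = 9.24 + log(0.21/0.15)
pH = 9.24 + (+0.146) = 9.39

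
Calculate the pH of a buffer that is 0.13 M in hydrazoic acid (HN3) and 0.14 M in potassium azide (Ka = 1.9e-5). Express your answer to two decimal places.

pH = 4.75

pKa = −log(1.9 × 10^-5) = 4.721
pH = pKa + log([A⁻]/[HA]) = 4.721 + log(0.14/0.13)
pH = 4.721 + (+0.032) = 4.75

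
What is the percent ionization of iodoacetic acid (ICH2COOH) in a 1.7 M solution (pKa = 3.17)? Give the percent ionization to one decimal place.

2.0%

ICH2COOH ⇌ ICH2COO- + H+; let x = [H+] at equilibrium.
Ka = 10^(−3.17) = 6.76 × 10^-4
x ≈ √(Ka·C₀) = √(6.76 × 10^-4 × 1.7) = 3.39 × 10^-2 M
% ionization = x/C₀ × 100% = 3.39 × 10^-2/1.7 × 100% = 2.0%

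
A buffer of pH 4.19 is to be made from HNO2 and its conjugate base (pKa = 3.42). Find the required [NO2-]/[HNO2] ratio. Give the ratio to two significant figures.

pH = pKa + log(r) ⇒ log(r) = 4.19 − 3.42 = +0.77
r = [NO2-]/[HNO2] = 10^(+0.77) = 5.89

ratio = 5.9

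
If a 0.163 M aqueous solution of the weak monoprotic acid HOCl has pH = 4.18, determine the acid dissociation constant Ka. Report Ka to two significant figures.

Ka = 2.7 × 10^-8

[H+] = 10^(-4.18) = 6.61 × 10^-5 M
At equilibrium [HA] = 0.163 − 6.61 × 10^-5 = 1.63 × 10^-1 M
Ka = [H+][A-]/[HA] = (6.61 × 10^-5)² / 1.63 × 10^-1 = 2.7 × 10^-8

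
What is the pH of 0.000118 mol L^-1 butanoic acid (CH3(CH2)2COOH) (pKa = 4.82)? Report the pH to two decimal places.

pH = 4.45

CH3(CH2)2COOH ⇌ CH3(CH2)2COO- + H+
Ka = 10^(−4.82) = 1.51 × 10^-5
Let x = [H+] at equilibrium. Ka = x²/(0.000118 − x).
The 5% rule fails; solving x² + Ka·x − Ka·C₀ = 0 exactly:
x = (−Ka + √(Ka² + 4·Ka·C₀))/2 = 3.53 × 10^-5 M
pH = −log[H+] = −log(3.53 × 10^-5) = 4.45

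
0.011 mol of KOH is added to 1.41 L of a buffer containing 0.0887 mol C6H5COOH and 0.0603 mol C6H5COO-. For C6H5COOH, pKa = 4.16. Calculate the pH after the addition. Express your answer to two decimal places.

OH- converts C6H5COOH to C6H5COO-: C6H5COOH → 0.0777 mol, C6H5COO- → 0.0713 mol.
Henderson–Hasselbalch with mole ratio 0.0713/0.0777: pH = 4.16 + (-0.037)

pH = 4.12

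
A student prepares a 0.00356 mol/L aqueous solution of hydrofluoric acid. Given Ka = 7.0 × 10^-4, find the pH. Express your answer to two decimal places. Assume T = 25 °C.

HF ⇌ F- + H+
Ka = x²/(0.00356 − x) = 7.0 × 10^-4
x is not negligible relative to C₀; solve x² + 0.0007·x − 2.49e-06 = 0.
x = [−0.0007 + √(0.0007² + 9.97e-06)]/2 = 1.27 × 10^-3 M
pH = −log(1.27 × 10^-3) = 2.90

pH = 2.90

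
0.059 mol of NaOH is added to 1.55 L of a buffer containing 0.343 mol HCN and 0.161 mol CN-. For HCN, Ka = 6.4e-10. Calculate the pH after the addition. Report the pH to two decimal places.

pH = 9.08

After neutralization: n(HCN) = 0.284 mol, n(CN-) = 0.22 mol.
pKa = −log(6.4 × 10^-10) = 9.194
pH = pKa + log([A⁻]/[HA]) = 9.194 + log(0.22/0.284) = 9.194 -0.111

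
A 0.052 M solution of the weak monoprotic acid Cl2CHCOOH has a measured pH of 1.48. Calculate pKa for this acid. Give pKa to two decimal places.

pKa = 1.24

[H+] = 10^(-1.48) = 3.31 × 10^-2 M
At equilibrium [HA] = 0.052 − 3.31 × 10^-2 = 1.89 × 10^-2 M
Ka = [H+][A-]/[HA] = (3.31 × 10^-2)² / 1.89 × 10^-2 = 5.80 × 10^-2
pKa = -log(5.80 × 10^-2) = 1.24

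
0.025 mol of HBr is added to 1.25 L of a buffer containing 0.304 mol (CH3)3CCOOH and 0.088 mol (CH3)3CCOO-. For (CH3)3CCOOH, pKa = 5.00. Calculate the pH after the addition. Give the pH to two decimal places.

pH = 4.28

Added H+ converts (CH3)3CCOO- to (CH3)3CCOOH: (CH3)3CCOOH → 0.329 mol, (CH3)3CCOO- → 0.063 mol.
pH = pKa + log([A⁻]/[HA]) = 5.00 + log(0.063/0.329) = 5.00 -0.718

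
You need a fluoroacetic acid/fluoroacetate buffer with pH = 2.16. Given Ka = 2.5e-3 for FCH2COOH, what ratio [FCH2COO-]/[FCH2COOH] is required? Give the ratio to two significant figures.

pKa = -log(2.5 × 10^-3) = 2.602
pH = pKa + log(r) ⇒ log(r) = 2.16 − 2.602 = -0.442
r = [FCH2COO-]/[FCH2COOH] = 10^(-0.442) = 0.361

ratio = 0.36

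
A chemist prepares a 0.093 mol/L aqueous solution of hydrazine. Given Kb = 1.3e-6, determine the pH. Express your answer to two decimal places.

N2H4 + H2O ⇌ N2H5+ + OH-
Kb = x²/(0.093 − x) = 1.3 × 10^-6
Neglecting x in the denominator: x = √(1.3 × 10^-6 × 0.093) = 3.48 × 10^-4 M
Check: 0.37% ionized — well under 5%, approximation valid.
pOH = 3.46, so pH = 14.00 − pOH = 10.54

pH = 10.54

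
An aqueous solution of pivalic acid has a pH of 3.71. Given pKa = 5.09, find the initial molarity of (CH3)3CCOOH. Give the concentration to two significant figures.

[H+] = 10^(-3.71) = 1.95 × 10^-4 M = x
Ka = 10^(−5.09) = 8.13 × 10^-6
Ka = x²/(C₀ − x) ⇒ C₀ = x + x²/Ka
C₀ = 1.95 × 10^-4 + (1.95 × 10^-4)²/(8.13 × 10^-6) = 4.87 × 10^-3 M

C₀ = 4.9 × 10^-3 M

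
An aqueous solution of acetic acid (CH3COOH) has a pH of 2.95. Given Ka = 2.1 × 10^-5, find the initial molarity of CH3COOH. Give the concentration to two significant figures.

[H+] = 10^(-2.95) = 1.12 × 10^-3 M = x
Ka = x²/(C₀ − x) ⇒ C₀ = x + x²/Ka
C₀ = 1.12 × 10^-3 + (1.12 × 10^-3)²/(2.1 × 10^-5) = 6.09 × 10^-2 M

C₀ = 6.1 × 10^-2 M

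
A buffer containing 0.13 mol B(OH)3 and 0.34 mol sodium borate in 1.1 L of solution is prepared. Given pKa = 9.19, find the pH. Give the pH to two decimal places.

pH = pKa + log([A⁻]/[HA]) = 9.19 + log(0.34/0.13)
pH = 9.19 + (+0.418) = 9.61

pH = 9.61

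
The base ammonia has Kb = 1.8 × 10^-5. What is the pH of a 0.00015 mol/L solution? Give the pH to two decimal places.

pH = 9.64

NH3 + H2O ⇌ NH4+ + OH-
Let x = [OH-] at equilibrium. Kb = x²/(0.00015 − x).
x is not negligible relative to C₀; solve x² + 1.8e-05·x − 2.7e-09 = 0.
x = (−Kb + √(Kb² + 4·Kb·C₀))/2 = 4.37 × 10^-5 M
pOH = 4.36, so pH = 14.00 − pOH = 9.64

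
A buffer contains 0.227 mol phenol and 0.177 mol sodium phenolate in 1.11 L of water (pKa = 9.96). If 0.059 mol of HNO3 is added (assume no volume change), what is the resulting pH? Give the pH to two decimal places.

pH = 9.58

After neutralization: n(C6H5OH) = 0.286 mol, n(C6H5O-) = 0.118 mol.
pH = pKa + log([A⁻]/[HA]) = 9.96 + log(0.118/0.286) = 9.96 -0.384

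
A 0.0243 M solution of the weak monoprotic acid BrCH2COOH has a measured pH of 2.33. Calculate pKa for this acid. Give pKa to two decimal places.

pKa = 2.95

[H+] = 10^(-2.33) = 4.68 × 10^-3 M
At equilibrium [HA] = 0.0243 − 4.68 × 10^-3 = 1.96 × 10^-2 M
Ka = [H+][A-]/[HA] = (4.68 × 10^-3)² / 1.96 × 10^-2 = 1.12 × 10^-3
pKa = -log(1.12 × 10^-3) = 2.95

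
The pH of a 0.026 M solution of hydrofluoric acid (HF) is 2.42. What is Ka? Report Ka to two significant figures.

[H+] = 10^(-2.42) = 3.80 × 10^-3 M
At equilibrium [HA] = 0.026 − 3.80 × 10^-3 = 2.22 × 10^-2 M
Ka = [H+][A-]/[HA] = (3.80 × 10^-3)² / 2.22 × 10^-2 = 6.5 × 10^-4

Ka = 6.5 × 10^-4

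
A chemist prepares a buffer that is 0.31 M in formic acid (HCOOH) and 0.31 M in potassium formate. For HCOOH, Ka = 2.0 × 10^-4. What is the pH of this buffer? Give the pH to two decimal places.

pKa = −log(2.0 × 10^-4) = 3.699
Henderson–Hasselbalch: pH = pKa + log([HCOO-]/[HCOOH]) = 3.699 + log(0.31/0.31)
pH = 3.699 + (+0.000) = 3.70

pH = 3.70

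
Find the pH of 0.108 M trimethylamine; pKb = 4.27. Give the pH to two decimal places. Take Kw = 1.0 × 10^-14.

pH = 11.38

(CH3)3N + H2O ⇌ (CH3)3NH+ + OH-
Kb = 10^(−4.27) = 5.37 × 10^-5
From the ICE table, Kb = [OH-]²/(0.108 − [OH-]) = 5.37 × 10^-5.
Assume [OH-] ≪ 0.108: [OH-] ≈ √(5.37 × 10^-5 × 0.108) = 2.41 × 10^-3 M
([OH-]/C₀ = 2.2% < 5%, so the approximation holds.)
pOH = −log(2.41 × 10^-3) = 2.62; pH = 14.00 − 2.62 = 11.38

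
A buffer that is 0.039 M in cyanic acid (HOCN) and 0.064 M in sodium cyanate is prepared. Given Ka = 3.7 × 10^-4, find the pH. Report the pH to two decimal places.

pH = 3.65

pKa = −log(3.7 × 10^-4) = 3.432
Henderson–Hasselbalch: pH = pKa + log([OCN-]/[HOCN]) = 3.432 + log(0.064/0.039)
pH = 3.432 + (+0.215) = 3.65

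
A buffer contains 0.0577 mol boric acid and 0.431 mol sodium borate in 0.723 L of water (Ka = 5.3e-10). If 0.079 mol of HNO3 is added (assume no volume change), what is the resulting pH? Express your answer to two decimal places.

Added H+ converts B(OH)4- to B(OH)3: B(OH)3 → 0.137 mol, B(OH)4- → 0.352 mol.
pKa = −log(5.3 × 10^-10) = 9.276
pH = pKa + log(n_B(OH)4-/n_B(OH)3) = 9.276 + log(0.352/0.137) = 9.276 + (+0.410)

pH = 9.69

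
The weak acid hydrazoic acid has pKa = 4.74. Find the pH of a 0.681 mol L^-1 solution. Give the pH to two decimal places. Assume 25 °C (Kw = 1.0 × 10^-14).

pH = 2.45

HN3 ⇌ N3- + H+
Ka = 10^(−4.74) = 1.82 × 10^-5
Ka = x²/(0.681 − x) = 1.82 × 10^-5
Neglecting x in the denominator: x = √(1.82 × 10^-5 × 0.681) = 3.52 × 10^-3 M
(x/C₀ = 0.52% < 5%, so the approximation holds.)
pH = −log[H+] = −log(3.52 × 10^-3) = 2.45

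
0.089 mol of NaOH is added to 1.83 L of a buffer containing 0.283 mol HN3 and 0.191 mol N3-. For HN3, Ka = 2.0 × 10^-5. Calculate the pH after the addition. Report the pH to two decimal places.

pH = 4.86

OH- converts HN3 to N3-: HN3 → 0.194 mol, N3- → 0.28 mol.
pKa = −log(2.0 × 10^-5) = 4.699
pH = pKa + log(n_N3-/n_HN3) = 4.699 + log(0.28/0.194) = 4.699 + (+0.159)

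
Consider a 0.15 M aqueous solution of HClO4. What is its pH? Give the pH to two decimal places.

pH = 0.82

HClO4 is a strong acid and dissociates completely, so [H+] = 0.15 M.
pH = -log(0.15) = 0.82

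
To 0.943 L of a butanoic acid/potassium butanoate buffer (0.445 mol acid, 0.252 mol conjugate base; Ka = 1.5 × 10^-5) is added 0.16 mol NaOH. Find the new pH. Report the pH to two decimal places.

pH = 4.98

After neutralization: n(CH3(CH2)2COOH) = 0.285 mol, n(CH3(CH2)2COO-) = 0.412 mol.
pKa = −log(1.5 × 10^-5) = 4.824
pH = pKa + log([A⁻]/[HA]) = 4.824 + log(0.412/0.285) = 4.824 +0.160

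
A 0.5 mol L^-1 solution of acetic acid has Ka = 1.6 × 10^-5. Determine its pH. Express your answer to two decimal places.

pH = 2.55

CH3COOH ⇌ CH3COO- + H+
Let x = [H+] at equilibrium. Ka = x²/(0.5 − x).
Since Ka ≪ C₀, x ≈ √(Ka·C₀) = 2.83 × 10^-3 M.
Check: 0.57% ionized — well under 5%, approximation valid.
pH = −log(2.83 × 10^-3) = 2.55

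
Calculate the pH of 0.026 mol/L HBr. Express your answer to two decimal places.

HBr is a strong acid and dissociates completely, so [H+] = 0.026 M.
pH = -log(0.026) = 1.59

pH = 1.59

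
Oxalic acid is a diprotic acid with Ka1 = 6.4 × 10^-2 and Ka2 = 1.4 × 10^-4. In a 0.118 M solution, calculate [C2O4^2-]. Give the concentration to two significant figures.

First ionization gives [H+] ≈ [HC2O4-] = 6.06 × 10^-2 M.
Second step: Ka2 = [H+][C2O4^2-]/[HC2O4-] ≈ [C2O4^2-] (since [H+] ≈ [HC2O4-]).
So [C2O4^2-] ≈ Ka2.

1.4 × 10^-4 M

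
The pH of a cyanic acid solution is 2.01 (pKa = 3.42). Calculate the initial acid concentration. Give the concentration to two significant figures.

C₀ = 2.6 × 10^-1 M

[H+] = 10^(-2.01) = 9.77 × 10^-3 M = x
Ka = 10^(−3.42) = 3.80 × 10^-4
Ka = x²/(C₀ − x) ⇒ C₀ = x + x²/Ka
C₀ = 9.77 × 10^-3 + (9.77 × 10^-3)²/(3.80 × 10^-4) = 2.61 × 10^-1 M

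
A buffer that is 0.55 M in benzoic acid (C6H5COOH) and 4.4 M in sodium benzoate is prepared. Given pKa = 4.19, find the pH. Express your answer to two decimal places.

Henderson–Hasselbalch: pH = pKa + log([C6H5COO-]/[C6H5COOH]) = 4.19 + log(4.4/0.55)
pH = 4.19 + (+0.903) = 5.09

pH = 5.09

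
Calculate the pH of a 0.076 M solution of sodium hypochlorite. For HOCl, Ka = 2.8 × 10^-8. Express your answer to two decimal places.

pH = 10.22

OCl- is the conjugate base of the weak acid HOCl.
Kb = Kw/Ka = 1.0×10^-14 / 2.8 × 10^-8 = 3.57 × 10^-7
From the ICE table, Kb = [OH-]²/(0.076 − [OH-]) = 3.57 × 10^-7.
Since Kb ≪ C₀, [OH-] ≈ √(Kb·C₀) = 1.65 × 10^-4 M.
([OH-]/C₀ = 0.22% < 5%, so the approximation holds.)
pOH = −log(1.65 × 10^-4) = 3.78; pH = 14.00 − 3.78 = 10.22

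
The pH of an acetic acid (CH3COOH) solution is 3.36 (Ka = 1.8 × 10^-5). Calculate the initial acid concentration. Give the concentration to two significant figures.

[H+] = 10^(-3.36) = 4.37 × 10^-4 M = x
Ka = x²/(C₀ − x) ⇒ C₀ = x + x²/Ka
C₀ = 4.37 × 10^-4 + (4.37 × 10^-4)²/(1.8 × 10^-5) = 1.10 × 10^-2 M

C₀ = 1.1 × 10^-2 M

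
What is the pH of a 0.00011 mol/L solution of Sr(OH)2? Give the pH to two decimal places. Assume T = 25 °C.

pH = 10.34

Sr(OH)2 is a strong base (each formula unit releases 2 OH-); [OH-] = 0.00022 M.
pOH = -log(0.00022) = 3.66
pH = 14.00 - 3.66 = 10.34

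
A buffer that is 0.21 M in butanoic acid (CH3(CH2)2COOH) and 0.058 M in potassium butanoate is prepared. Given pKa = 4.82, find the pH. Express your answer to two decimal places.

pH = 4.26

Henderson–Hasselbalch: pH = pKa + log([CH3(CH2)2COO-]/[CH3(CH2)2COOH]) = 4.82 + log(0.058/0.21)
pH = 4.82 + (-0.559) = 4.26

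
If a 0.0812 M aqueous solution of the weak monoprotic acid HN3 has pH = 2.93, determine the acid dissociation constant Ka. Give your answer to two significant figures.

Ka = 1.7 × 10^-5

[H+] = 10^(-2.93) = 1.17 × 10^-3 M
At equilibrium [HA] = 0.0812 − 1.17 × 10^-3 = 8.00 × 10^-2 M
Ka = [H+][A-]/[HA] = (1.17 × 10^-3)² / 8.00 × 10^-2 = 1.7 × 10^-5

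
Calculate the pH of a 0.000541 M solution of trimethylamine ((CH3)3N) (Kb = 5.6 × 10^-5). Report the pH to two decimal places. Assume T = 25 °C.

pH = 10.17

(CH3)3N + H2O ⇌ (CH3)3NH+ + OH-
From the ICE table, Kb = [OH-]²/(0.000541 − [OH-]) = 5.6 × 10^-5.
[OH-] is not negligible relative to C₀; solve [OH-]² + 5.6e-05·[OH-] − 3.03e-08 = 0.
[OH-] = [−5.6e-05 + √(5.6e-05² + 1.21e-07)]/2 = 1.48 × 10^-4 M
pOH = −log(1.48 × 10^-4) = 3.83; pH = 14.00 − 3.83 = 10.17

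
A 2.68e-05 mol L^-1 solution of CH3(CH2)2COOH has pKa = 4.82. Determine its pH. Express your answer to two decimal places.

pH = 4.86

CH3(CH2)2COOH ⇌ CH3(CH2)2COO- + H+
Ka = 10^(−4.82) = 1.51 × 10^-5
Ka = x²/(2.68e-05 − x) = 1.51 × 10^-5
x is not negligible relative to C₀; solve x² + 1.51e-05·x − 4.05e-10 = 0.
x = (−Ka + √(Ka² + 4·Ka·C₀))/2 = 1.39 × 10^-5 M
pH = −log(1.39 × 10^-5) = 4.86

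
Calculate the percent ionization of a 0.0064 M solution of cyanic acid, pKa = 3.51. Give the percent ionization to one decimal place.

HOCN ⇌ OCN- + H+; let x = [H+] at equilibrium.
Ka = 10^(−3.51) = 3.09 × 10^-4
Solve x² + 0.000309x − 1.98e-06 = 0 → x = 1.26 × 10^-3 M
Fraction ionized = 1.26 × 10^-3 / 0.0064 = 0.1969 → 19.7%

19.7%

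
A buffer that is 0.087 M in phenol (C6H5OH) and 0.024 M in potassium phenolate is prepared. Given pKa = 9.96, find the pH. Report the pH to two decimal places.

Henderson–Hasselbalch: pH = pKa + log([C6H5O-]/[C6H5OH]) = 9.96 + log(0.024/0.087)
pH = 9.96 + (-0.559) = 9.40

pH = 9.40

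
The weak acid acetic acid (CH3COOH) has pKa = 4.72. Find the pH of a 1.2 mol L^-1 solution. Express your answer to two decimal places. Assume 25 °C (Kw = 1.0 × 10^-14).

pH = 2.32

CH3COOH ⇌ CH3COO- + H+
Ka = 10^(−4.72) = 1.91 × 10^-5
Ka = x²/(1.2 − x) = 1.91 × 10^-5
Assume x ≪ 1.2: x ≈ √(1.91 × 10^-5 × 1.2) = 4.79 × 10^-3 M
Check: 0.4% ionized — well under 5%, approximation valid.
pH = −log[H+] = −log(4.79 × 10^-3) = 2.32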